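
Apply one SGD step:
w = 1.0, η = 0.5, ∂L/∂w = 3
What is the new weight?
w_new = -0.5

w_new = w - η·∂L/∂w = 1.0 - 0.5×(3) = 1.0 - (1.5) = -0.5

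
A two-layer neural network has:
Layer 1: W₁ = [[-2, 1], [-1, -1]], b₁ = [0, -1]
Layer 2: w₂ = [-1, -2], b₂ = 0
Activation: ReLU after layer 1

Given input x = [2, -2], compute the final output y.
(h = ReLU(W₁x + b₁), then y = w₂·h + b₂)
y = 0

Layer 1 pre-activation: z₁ = [-6, -1]
After ReLU: h = [0, 0]
Layer 2 output: y = -1×0 + -2×0 + 0 = 0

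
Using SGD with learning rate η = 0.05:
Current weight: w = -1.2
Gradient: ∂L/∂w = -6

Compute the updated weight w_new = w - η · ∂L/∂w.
w_new = -0.9

w_new = w - η·∂L/∂w = -1.2 - 0.05×(-6) = -1.2 - (-0.3) = -0.9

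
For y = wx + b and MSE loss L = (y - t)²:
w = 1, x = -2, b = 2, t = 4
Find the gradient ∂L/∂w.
∂L/∂w = 16

y = wx + b = (1)(-2) + 2 = 0
∂L/∂y = 2(y - t) = 2(0 - 4) = -8
∂y/∂w = x = -2
∂L/∂w = ∂L/∂y · ∂y/∂w = -8 × -2 = 16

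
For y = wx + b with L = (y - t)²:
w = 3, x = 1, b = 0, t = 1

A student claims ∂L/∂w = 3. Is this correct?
Incorrect

y = (3)(1) + 0 = 3
∂L/∂y = 2(y - t) = 2(3 - 1) = 4
∂y/∂w = x = 1
∂L/∂w = 4 × 1 = 4

Claimed value: 3
Incorrect: The correct gradient is 4.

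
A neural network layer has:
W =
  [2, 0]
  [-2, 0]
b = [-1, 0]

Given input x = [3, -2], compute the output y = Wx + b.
y = [5, -6]

Wx = [2×3 + 0×-2, -2×3 + 0×-2]
   = [6, -6]
y = Wx + b = [6 + -1, -6 + 0] = [5, -6]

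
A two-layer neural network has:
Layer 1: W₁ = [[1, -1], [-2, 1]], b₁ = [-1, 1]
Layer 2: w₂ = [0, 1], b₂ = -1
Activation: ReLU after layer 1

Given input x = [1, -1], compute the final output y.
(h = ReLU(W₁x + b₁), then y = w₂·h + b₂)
y = -1

Layer 1 pre-activation: z₁ = [1, -2]
After ReLU: h = [1, 0]
Layer 2 output: y = 0×1 + 1×0 + -1 = -1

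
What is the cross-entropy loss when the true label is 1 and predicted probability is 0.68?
L = 0.3857

L = -1·log(0.68) - 0·log(0.32) = -log(0.68) = 0.3857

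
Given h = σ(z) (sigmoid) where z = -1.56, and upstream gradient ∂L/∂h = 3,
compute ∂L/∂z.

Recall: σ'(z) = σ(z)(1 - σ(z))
∂L/∂z = 0.4305

σ(-1.56) = 0.1736
σ'(-1.56) = σ(-1.56)(1 - σ(-1.56)) = 0.1736 × 0.8264 = 0.1435
∂L/∂z = ∂L/∂h · σ'(z) = 3 × 0.1435 = 0.4305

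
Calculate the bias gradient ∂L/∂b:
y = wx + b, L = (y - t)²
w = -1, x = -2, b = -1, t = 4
∂L/∂b = -6

y = wx + b = (-1)(-2) + -1 = 1
∂L/∂y = 2(y - t) = 2(1 - 4) = -6
∂y/∂b = 1
∂L/∂b = ∂L/∂y · ∂y/∂b = -6 × 1 = -6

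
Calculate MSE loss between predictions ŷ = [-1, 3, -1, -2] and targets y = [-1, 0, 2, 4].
MSE = 13.5

MSE = (1/4)((-1--1)² + (3-0)² + (-1-2)² + (-2-4)²) = (1/4)(0 + 9 + 9 + 36) = 13.5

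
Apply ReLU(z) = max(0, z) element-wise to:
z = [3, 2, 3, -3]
h = [3, 2, 3, 0]

ReLU applied element-wise: max(0,3)=3, max(0,2)=2, max(0,3)=3, max(0,-3)=0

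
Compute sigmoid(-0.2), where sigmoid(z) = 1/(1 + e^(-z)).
0.4502

sigmoid(-0.2) = 1/(1 + e^(0.2)) = 1/(1 + 1.221) = 0.4502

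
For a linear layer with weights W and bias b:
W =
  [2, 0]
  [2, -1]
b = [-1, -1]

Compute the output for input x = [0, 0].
y = [-1, -1]

Wx = [2×0 + 0×0, 2×0 + -1×0]
   = [0, 0]
y = Wx + b = [0 + -1, 0 + -1] = [-1, -1]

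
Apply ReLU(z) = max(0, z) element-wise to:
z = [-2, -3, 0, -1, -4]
h = [0, 0, 0, 0, 0]

ReLU applied element-wise: max(0,-2)=0, max(0,-3)=0, max(0,0)=0, max(0,-1)=0, max(0,-4)=0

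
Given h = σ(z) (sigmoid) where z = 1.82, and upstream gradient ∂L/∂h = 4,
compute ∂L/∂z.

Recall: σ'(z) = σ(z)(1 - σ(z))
∂L/∂z = 0.48

σ(1.82) = 0.8606
σ'(1.82) = σ(1.82)(1 - σ(1.82)) = 0.8606 × 0.1394 = 0.12
∂L/∂z = ∂L/∂h · σ'(z) = 4 × 0.12 = 0.48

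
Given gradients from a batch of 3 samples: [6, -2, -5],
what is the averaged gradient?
Average gradient = -0.3333

Average = (1/3)(6 + -2 + -5) = -1/3 = -0.3333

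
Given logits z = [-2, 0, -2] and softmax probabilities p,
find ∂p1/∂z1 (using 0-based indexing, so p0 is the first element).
∂p1/∂z1 = 0.1676

p = softmax(z) = [0.1065, 0.787, 0.1065]
p1 = 0.787

∂p1/∂z1 = p1(1 - p1) = 0.787 × (1 - 0.787) = 0.1676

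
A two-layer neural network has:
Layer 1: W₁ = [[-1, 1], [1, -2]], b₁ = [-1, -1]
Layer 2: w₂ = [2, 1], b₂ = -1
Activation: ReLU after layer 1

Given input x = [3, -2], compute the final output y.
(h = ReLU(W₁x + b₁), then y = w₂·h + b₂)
y = 5

Layer 1 pre-activation: z₁ = [-6, 6]
After ReLU: h = [0, 6]
Layer 2 output: y = 2×0 + 1×6 + -1 = 5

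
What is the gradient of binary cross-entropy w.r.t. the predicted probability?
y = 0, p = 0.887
∂L/∂p = 8.85

∂L/∂p = -y/p + (1-y)/(1-p) = 0 + 1/0.113 = 8.85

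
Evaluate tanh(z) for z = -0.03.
-0.02999

tanh(-0.03) = (e^(-0.03) - e^(0.03))/(e^(-0.03) + e^(0.03)) = -0.02999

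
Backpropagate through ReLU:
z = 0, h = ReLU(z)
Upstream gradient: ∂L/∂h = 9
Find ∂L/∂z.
∂L/∂z = 0

h = ReLU(0) = 0
At z = 0: ∂h/∂z = 0 (by convention)
∂L/∂z = ∂L/∂h · ∂h/∂z = 9 × 0 = 0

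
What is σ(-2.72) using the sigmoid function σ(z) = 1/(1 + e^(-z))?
0.0618

sigmoid(-2.72) = 1/(1 + e^(2.72)) = 1/(1 + 15.18) = 0.0618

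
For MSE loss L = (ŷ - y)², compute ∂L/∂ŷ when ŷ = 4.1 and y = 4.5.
∂L/∂ŷ = -0.8

∂L/∂ŷ = 2(ŷ - y) = 2(4.1 - 4.5) = 2(-0.4) = -0.8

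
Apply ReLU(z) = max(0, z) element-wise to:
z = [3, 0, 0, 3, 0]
h = [3, 0, 0, 3, 0]

ReLU applied element-wise: max(0,3)=3, max(0,0)=0, max(0,0)=0, max(0,3)=3, max(0,0)=0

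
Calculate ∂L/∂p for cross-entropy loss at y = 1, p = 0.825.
∂L/∂p = -1.212

∂L/∂p = -y/p + (1-y)/(1-p) = -1/0.825 + 0 = -1.212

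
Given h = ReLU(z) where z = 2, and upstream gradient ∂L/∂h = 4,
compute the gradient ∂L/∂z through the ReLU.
∂L/∂z = 4

h = ReLU(2) = 2
Since z > 0: ∂h/∂z = 1
∂L/∂z = ∂L/∂h · ∂h/∂z = 4 × 1 = 4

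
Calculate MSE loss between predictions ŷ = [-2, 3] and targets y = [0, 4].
MSE = 2.5

MSE = (1/2)((-2-0)² + (3-4)²) = (1/2)(4 + 1) = 2.5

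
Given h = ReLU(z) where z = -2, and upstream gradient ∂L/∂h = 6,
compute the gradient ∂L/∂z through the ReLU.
∂L/∂z = 0

h = ReLU(-2) = 0
Since z < 0: ∂h/∂z = 0
∂L/∂z = ∂L/∂h · ∂h/∂z = 6 × 0 = 0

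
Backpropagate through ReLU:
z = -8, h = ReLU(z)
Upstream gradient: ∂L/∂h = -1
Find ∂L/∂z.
∂L/∂z = 0

h = ReLU(-8) = 0
Since z < 0: ∂h/∂z = 0
∂L/∂z = ∂L/∂h · ∂h/∂z = -1 × 0 = 0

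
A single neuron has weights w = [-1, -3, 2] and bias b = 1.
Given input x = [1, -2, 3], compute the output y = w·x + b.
y = 12

y = (-1)(1) + (-3)(-2) + (2)(3) + 1 = 12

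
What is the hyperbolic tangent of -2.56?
-0.9881

tanh(-2.56) = (e^(-2.56) - e^(2.56))/(e^(-2.56) + e^(2.56)) = -0.9881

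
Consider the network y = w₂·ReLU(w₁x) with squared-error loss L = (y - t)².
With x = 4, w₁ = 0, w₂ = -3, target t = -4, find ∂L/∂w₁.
∂L/∂w₁ = 0

Forward pass:
z = w₁x = 0×4 = 0
h = ReLU(0) = 0
y = w₂h = -3×0 = 0

Backward pass:
∂L/∂y = 2(y - t) = 2(0 - -4) = 8
∂y/∂h = w₂ = -3
∂h/∂z = 0 (ReLU derivative)
∂z/∂w₁ = x = 4

∂L/∂w₁ = 8 × -3 × 0 × 4 = 0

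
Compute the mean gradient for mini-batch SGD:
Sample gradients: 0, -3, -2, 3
Average gradient = -0.5

Average = (1/4)(0 + -3 + -2 + 3) = -2/4 = -0.5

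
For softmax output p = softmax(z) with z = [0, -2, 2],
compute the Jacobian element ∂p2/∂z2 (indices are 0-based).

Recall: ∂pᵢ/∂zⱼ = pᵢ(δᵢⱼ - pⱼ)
∂p2/∂z2 = 0.1154

p = softmax(z) = [0.1173, 0.01588, 0.8668]
p2 = 0.8668

∂p2/∂z2 = p2(1 - p2) = 0.8668 × (1 - 0.8668) = 0.1154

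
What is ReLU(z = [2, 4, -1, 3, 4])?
h = [2, 4, 0, 3, 4]

ReLU applied element-wise: max(0,2)=2, max(0,4)=4, max(0,-1)=0, max(0,3)=3, max(0,4)=4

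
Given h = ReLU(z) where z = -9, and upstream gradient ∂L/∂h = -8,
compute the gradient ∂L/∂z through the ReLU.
∂L/∂z = 0

h = ReLU(-9) = 0
Since z < 0: ∂h/∂z = 0
∂L/∂z = ∂L/∂h · ∂h/∂z = -8 × 0 = 0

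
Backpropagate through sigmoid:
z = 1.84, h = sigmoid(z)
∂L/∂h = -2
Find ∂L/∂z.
∂L/∂z = -0.2365

σ(1.84) = 0.8629
σ'(1.84) = σ(1.84)(1 - σ(1.84)) = 0.8629 × 0.1371 = 0.1183
∂L/∂z = ∂L/∂h · σ'(z) = -2 × 0.1183 = -0.2365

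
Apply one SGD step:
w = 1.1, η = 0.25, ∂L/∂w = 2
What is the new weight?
w_new = 0.6

w_new = w - η·∂L/∂w = 1.1 - 0.25×(2) = 1.1 - (0.5) = 0.6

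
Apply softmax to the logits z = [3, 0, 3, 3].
p = [0.3279, 0.0163, 0.3279, 0.3279]

exp(z) = [20.09, 1, 20.09, 20.09]
Sum = 61.26
p = [0.3279, 0.0163, 0.3279, 0.3279]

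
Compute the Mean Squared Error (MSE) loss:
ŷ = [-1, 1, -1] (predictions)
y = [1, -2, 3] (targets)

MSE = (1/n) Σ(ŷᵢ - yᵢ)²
MSE = 9.667

MSE = (1/3)((-1-1)² + (1--2)² + (-1-3)²) = (1/3)(4 + 9 + 16) = 9.667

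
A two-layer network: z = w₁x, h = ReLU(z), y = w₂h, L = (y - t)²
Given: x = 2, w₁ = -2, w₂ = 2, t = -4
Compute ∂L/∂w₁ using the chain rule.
∂L/∂w₁ = 0

Forward pass:
z = w₁x = -2×2 = -4
h = ReLU(-4) = 0
y = w₂h = 2×0 = 0

Backward pass:
∂L/∂y = 2(y - t) = 2(0 - -4) = 8
∂y/∂h = w₂ = 2
∂h/∂z = 0 (ReLU derivative)
∂z/∂w₁ = x = 2

∂L/∂w₁ = 8 × 2 × 0 × 2 = 0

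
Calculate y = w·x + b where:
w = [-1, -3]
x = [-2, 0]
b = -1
y = 1

y = (-1)(-2) + (-3)(0) + -1 = 1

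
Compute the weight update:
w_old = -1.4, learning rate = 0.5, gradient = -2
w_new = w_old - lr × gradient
w_new = -0.4

w_new = w - η·∂L/∂w = -1.4 - 0.5×(-2) = -1.4 - (-1) = -0.4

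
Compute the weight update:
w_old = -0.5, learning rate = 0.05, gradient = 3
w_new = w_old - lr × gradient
w_new = -0.65

w_new = w - η·∂L/∂w = -0.5 - 0.05×(3) = -0.5 - (0.15) = -0.65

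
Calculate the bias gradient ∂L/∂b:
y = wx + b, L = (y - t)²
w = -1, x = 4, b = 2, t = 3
∂L/∂b = -10

y = wx + b = (-1)(4) + 2 = -2
∂L/∂y = 2(y - t) = 2(-2 - 3) = -10
∂y/∂b = 1
∂L/∂b = ∂L/∂y · ∂y/∂b = -10 × 1 = -10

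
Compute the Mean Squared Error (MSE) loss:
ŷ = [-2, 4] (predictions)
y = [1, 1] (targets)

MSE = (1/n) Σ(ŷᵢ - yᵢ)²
MSE = 9

MSE = (1/2)((-2-1)² + (4-1)²) = (1/2)(9 + 9) = 9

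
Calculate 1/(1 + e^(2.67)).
0.06477

sigmoid(-2.67) = 1/(1 + e^(2.67)) = 1/(1 + 14.44) = 0.06477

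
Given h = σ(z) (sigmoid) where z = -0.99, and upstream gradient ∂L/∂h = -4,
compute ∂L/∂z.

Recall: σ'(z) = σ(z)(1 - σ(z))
∂L/∂z = -0.7901

σ(-0.99) = 0.2709
σ'(-0.99) = σ(-0.99)(1 - σ(-0.99)) = 0.2709 × 0.7291 = 0.1975
∂L/∂z = ∂L/∂h · σ'(z) = -4 × 0.1975 = -0.7901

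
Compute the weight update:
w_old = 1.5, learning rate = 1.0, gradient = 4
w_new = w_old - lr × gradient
w_new = -2.5

w_new = w - η·∂L/∂w = 1.5 - 1.0×(4) = 1.5 - (4) = -2.5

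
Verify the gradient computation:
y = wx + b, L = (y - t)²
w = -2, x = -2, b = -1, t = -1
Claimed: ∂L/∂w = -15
Incorrect

y = (-2)(-2) + -1 = 3
∂L/∂y = 2(y - t) = 2(3 - -1) = 8
∂y/∂w = x = -2
∂L/∂w = 8 × -2 = -16

Claimed value: -15
Incorrect: The correct gradient is -16.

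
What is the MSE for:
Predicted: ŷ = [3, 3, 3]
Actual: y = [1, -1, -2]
MSE = 15

MSE = (1/3)((3-1)² + (3--1)² + (3--2)²) = (1/3)(4 + 16 + 25) = 15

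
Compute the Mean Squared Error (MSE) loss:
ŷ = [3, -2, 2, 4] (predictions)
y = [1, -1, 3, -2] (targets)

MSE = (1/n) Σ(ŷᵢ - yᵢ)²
MSE = 10.5

MSE = (1/4)((3-1)² + (-2--1)² + (2-3)² + (4--2)²) = (1/4)(4 + 1 + 1 + 36) = 10.5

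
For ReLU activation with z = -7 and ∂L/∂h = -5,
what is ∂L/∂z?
∂L/∂z = 0

h = ReLU(-7) = 0
Since z < 0: ∂h/∂z = 0
∂L/∂z = ∂L/∂h · ∂h/∂z = -5 × 0 = 0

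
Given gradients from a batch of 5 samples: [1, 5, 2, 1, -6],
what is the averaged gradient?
Average gradient = 0.6

Average = (1/5)(1 + 5 + 2 + 1 + -6) = 3/5 = 0.6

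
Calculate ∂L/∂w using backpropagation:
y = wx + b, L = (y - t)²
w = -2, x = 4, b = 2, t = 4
∂L/∂w = -80

y = wx + b = (-2)(4) + 2 = -6
∂L/∂y = 2(y - t) = 2(-6 - 4) = -20
∂y/∂w = x = 4
∂L/∂w = ∂L/∂y · ∂y/∂w = -20 × 4 = -80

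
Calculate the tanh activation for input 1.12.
0.8076

tanh(1.12) = (e^(1.12) - e^(-1.12))/(e^(1.12) + e^(-1.12)) = 0.8076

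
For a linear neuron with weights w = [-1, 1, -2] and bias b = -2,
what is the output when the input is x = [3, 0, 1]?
y = -7

y = (-1)(3) + (1)(0) + (-2)(1) + -2 = -7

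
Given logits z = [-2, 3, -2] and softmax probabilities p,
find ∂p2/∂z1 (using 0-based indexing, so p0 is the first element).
∂p2/∂z1 = -0.00656

p = softmax(z) = [0.006648, 0.9867, 0.006648]
p2 = 0.006648, p1 = 0.9867

∂p2/∂z1 = -p2 × p1 = -0.006648 × 0.9867 = -0.00656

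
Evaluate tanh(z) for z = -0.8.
-0.664

tanh(-0.8) = (e^(-0.8) - e^(0.8))/(e^(-0.8) + e^(0.8)) = -0.664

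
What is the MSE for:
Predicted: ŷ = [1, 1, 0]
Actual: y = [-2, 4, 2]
MSE = 7.333

MSE = (1/3)((1--2)² + (1-4)² + (0-2)²) = (1/3)(9 + 9 + 4) = 7.333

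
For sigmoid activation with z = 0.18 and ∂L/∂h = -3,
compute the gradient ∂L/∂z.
∂L/∂z = -0.744

σ(0.18) = 0.5449
σ'(0.18) = σ(0.18)(1 - σ(0.18)) = 0.5449 × 0.4551 = 0.248
∂L/∂z = ∂L/∂h · σ'(z) = -3 × 0.248 = -0.744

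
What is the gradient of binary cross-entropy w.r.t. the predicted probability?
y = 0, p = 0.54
∂L/∂p = 2.174

∂L/∂p = -y/p + (1-y)/(1-p) = 0 + 1/0.46 = 2.174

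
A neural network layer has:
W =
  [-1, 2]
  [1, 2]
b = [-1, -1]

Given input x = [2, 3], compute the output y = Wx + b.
y = [3, 7]

Wx = [-1×2 + 2×3, 1×2 + 2×3]
   = [4, 8]
y = Wx + b = [4 + -1, 8 + -1] = [3, 7]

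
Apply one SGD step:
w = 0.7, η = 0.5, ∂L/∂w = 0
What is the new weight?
w_new = 0.7

w_new = w - η·∂L/∂w = 0.7 - 0.5×(0) = 0.7 - (0) = 0.7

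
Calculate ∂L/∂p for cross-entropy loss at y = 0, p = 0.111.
∂L/∂p = 1.125

∂L/∂p = -y/p + (1-y)/(1-p) = 0 + 1/0.889 = 1.125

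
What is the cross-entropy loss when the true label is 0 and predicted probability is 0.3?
L = 0.3567

L = -0·log(0.3) - 1·log(0.7) = -log(0.7) = 0.3567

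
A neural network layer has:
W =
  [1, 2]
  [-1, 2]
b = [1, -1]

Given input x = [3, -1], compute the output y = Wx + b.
y = [2, -6]

Wx = [1×3 + 2×-1, -1×3 + 2×-1]
   = [1, -5]
y = Wx + b = [1 + 1, -5 + -1] = [2, -6]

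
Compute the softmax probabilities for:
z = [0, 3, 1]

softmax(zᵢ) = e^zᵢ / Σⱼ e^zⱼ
p = [0.042, 0.8438, 0.1142]

exp(z) = [1, 20.09, 2.718]
Sum = 23.8
p = [0.042, 0.8438, 0.1142]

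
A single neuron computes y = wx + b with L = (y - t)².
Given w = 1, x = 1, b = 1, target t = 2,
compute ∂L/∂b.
∂L/∂b = 0

y = wx + b = (1)(1) + 1 = 2
∂L/∂y = 2(y - t) = 2(2 - 2) = 0
∂y/∂b = 1
∂L/∂b = ∂L/∂y · ∂y/∂b = 0 × 1 = 0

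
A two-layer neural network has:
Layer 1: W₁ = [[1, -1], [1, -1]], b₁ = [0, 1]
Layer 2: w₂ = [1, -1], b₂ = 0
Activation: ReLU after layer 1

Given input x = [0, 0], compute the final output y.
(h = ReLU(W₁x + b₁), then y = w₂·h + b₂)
y = -1

Layer 1 pre-activation: z₁ = [0, 1]
After ReLU: h = [0, 1]
Layer 2 output: y = 1×0 + -1×1 + 0 = -1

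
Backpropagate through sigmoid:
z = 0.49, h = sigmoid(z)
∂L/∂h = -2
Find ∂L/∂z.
∂L/∂z = -0.4711

σ(0.49) = 0.6201
σ'(0.49) = σ(0.49)(1 - σ(0.49)) = 0.6201 × 0.3799 = 0.2356
∂L/∂z = ∂L/∂h · σ'(z) = -2 × 0.2356 = -0.4711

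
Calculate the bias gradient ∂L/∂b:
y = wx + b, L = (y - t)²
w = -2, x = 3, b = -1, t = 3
∂L/∂b = -20

y = wx + b = (-2)(3) + -1 = -7
∂L/∂y = 2(y - t) = 2(-7 - 3) = -20
∂y/∂b = 1
∂L/∂b = ∂L/∂y · ∂y/∂b = -20 × 1 = -20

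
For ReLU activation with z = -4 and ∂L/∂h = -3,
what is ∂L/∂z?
∂L/∂z = 0

h = ReLU(-4) = 0
Since z < 0: ∂h/∂z = 0
∂L/∂z = ∂L/∂h · ∂h/∂z = -3 × 0 = 0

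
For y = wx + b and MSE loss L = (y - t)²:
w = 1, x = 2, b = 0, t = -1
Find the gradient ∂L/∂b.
∂L/∂b = 6

y = wx + b = (1)(2) + 0 = 2
∂L/∂y = 2(y - t) = 2(2 - -1) = 6
∂y/∂b = 1
∂L/∂b = ∂L/∂y · ∂y/∂b = 6 × 1 = 6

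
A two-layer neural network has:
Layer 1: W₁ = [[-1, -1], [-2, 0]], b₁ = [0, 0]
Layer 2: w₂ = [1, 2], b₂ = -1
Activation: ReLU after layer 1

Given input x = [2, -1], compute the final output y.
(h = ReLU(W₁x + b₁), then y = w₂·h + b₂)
y = -1

Layer 1 pre-activation: z₁ = [-1, -4]
After ReLU: h = [0, 0]
Layer 2 output: y = 1×0 + 2×0 + -1 = -1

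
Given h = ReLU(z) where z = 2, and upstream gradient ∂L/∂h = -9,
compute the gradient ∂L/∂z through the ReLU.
∂L/∂z = -9

h = ReLU(2) = 2
Since z > 0: ∂h/∂z = 1
∂L/∂z = ∂L/∂h · ∂h/∂z = -9 × 1 = -9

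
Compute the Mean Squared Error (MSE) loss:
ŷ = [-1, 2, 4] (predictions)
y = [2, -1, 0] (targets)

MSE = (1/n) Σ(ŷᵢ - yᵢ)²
MSE = 11.33

MSE = (1/3)((-1-2)² + (2--1)² + (4-0)²) = (1/3)(9 + 9 + 16) = 11.33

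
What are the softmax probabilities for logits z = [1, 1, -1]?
p = [0.4683, 0.4683, 0.0634]

exp(z) = [2.718, 2.718, 0.3679]
Sum = 5.804
p = [0.4683, 0.4683, 0.0634]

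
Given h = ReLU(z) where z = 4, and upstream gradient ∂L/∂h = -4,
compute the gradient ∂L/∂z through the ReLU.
∂L/∂z = -4

h = ReLU(4) = 4
Since z > 0: ∂h/∂z = 1
∂L/∂z = ∂L/∂h · ∂h/∂z = -4 × 1 = -4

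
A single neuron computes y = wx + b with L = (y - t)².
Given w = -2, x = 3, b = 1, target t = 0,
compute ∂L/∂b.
∂L/∂b = -10

y = wx + b = (-2)(3) + 1 = -5
∂L/∂y = 2(y - t) = 2(-5 - 0) = -10
∂y/∂b = 1
∂L/∂b = ∂L/∂y · ∂y/∂b = -10 × 1 = -10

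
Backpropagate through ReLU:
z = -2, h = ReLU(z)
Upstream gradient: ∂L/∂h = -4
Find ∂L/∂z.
∂L/∂z = 0

h = ReLU(-2) = 0
Since z < 0: ∂h/∂z = 0
∂L/∂z = ∂L/∂h · ∂h/∂z = -4 × 0 = 0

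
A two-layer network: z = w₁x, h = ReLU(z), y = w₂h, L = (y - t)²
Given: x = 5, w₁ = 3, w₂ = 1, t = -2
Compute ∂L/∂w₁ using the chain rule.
∂L/∂w₁ = 170

Forward pass:
z = w₁x = 3×5 = 15
h = ReLU(15) = 15
y = w₂h = 1×15 = 15

Backward pass:
∂L/∂y = 2(y - t) = 2(15 - -2) = 34
∂y/∂h = w₂ = 1
∂h/∂z = 1 (ReLU derivative)
∂z/∂w₁ = x = 5

∂L/∂w₁ = 34 × 1 × 1 × 5 = 170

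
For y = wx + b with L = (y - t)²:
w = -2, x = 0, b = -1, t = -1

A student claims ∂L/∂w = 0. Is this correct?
Correct

y = (-2)(0) + -1 = -1
∂L/∂y = 2(y - t) = 2(-1 - -1) = 0
∂y/∂w = x = 0
∂L/∂w = 0 × 0 = 0

Claimed value: 0
Correct: The correct gradient is 0.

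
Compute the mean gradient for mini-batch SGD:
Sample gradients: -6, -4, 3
Average gradient = -2.333

Average = (1/3)(-6 + -4 + 3) = -7/3 = -2.333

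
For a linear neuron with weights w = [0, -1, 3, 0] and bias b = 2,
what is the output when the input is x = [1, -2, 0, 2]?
y = 4

y = (0)(1) + (-1)(-2) + (3)(0) + (0)(2) + 2 = 4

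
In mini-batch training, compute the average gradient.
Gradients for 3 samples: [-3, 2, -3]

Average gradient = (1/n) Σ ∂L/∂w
Average gradient = -1.333

Average = (1/3)(-3 + 2 + -3) = -4/3 = -1.333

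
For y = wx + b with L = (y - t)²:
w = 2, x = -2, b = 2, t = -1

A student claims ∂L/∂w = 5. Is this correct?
Incorrect

y = (2)(-2) + 2 = -2
∂L/∂y = 2(y - t) = 2(-2 - -1) = -2
∂y/∂w = x = -2
∂L/∂w = -2 × -2 = 4

Claimed value: 5
Incorrect: The correct gradient is 4.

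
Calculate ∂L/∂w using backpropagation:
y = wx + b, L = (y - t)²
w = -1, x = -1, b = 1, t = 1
∂L/∂w = -2

y = wx + b = (-1)(-1) + 1 = 2
∂L/∂y = 2(y - t) = 2(2 - 1) = 2
∂y/∂w = x = -1
∂L/∂w = ∂L/∂y · ∂y/∂w = 2 × -1 = -2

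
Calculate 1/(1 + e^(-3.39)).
0.9674

sigmoid(3.39) = 1/(1 + e^(-3.39)) = 1/(1 + 0.03371) = 0.9674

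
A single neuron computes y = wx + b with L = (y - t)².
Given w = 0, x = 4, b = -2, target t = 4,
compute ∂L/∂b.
∂L/∂b = -12

y = wx + b = (0)(4) + -2 = -2
∂L/∂y = 2(y - t) = 2(-2 - 4) = -12
∂y/∂b = 1
∂L/∂b = ∂L/∂y · ∂y/∂b = -12 × 1 = -12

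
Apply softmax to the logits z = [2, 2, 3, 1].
p = [0.1966, 0.1966, 0.5344, 0.0723]

exp(z) = [7.389, 7.389, 20.09, 2.718]
Sum = 37.58
p = [0.1966, 0.1966, 0.5344, 0.0723]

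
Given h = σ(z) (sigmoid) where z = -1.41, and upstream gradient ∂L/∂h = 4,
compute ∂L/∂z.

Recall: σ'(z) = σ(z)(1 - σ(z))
∂L/∂z = 0.6309

σ(-1.41) = 0.1962
σ'(-1.41) = σ(-1.41)(1 - σ(-1.41)) = 0.1962 × 0.8038 = 0.1577
∂L/∂z = ∂L/∂h · σ'(z) = 4 × 0.1577 = 0.6309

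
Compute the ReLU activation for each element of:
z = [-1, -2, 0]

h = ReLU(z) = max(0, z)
h = [0, 0, 0]

ReLU applied element-wise: max(0,-1)=0, max(0,-2)=0, max(0,0)=0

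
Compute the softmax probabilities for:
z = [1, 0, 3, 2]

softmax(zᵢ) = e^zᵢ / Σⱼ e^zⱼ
p = [0.0871, 0.0321, 0.6439, 0.2369]

exp(z) = [2.718, 1, 20.09, 7.389]
Sum = 31.19
p = [0.0871, 0.0321, 0.6439, 0.2369]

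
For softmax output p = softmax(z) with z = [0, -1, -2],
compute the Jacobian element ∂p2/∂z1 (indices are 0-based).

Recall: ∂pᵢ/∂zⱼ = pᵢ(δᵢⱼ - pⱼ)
∂p2/∂z1 = -0.02203

p = softmax(z) = [0.6652, 0.2447, 0.09003]
p2 = 0.09003, p1 = 0.2447

∂p2/∂z1 = -p2 × p1 = -0.09003 × 0.2447 = -0.02203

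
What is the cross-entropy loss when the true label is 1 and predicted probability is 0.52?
L = 0.6539

L = -1·log(0.52) - 0·log(0.48) = -log(0.52) = 0.6539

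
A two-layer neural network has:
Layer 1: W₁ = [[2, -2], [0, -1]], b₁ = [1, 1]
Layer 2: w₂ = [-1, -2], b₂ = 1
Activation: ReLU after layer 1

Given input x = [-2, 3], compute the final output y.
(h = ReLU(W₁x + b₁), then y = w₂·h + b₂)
y = 1

Layer 1 pre-activation: z₁ = [-9, -2]
After ReLU: h = [0, 0]
Layer 2 output: y = -1×0 + -2×0 + 1 = 1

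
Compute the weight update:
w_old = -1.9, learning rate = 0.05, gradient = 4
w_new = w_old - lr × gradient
w_new = -2.1

w_new = w - η·∂L/∂w = -1.9 - 0.05×(4) = -1.9 - (0.2) = -2.1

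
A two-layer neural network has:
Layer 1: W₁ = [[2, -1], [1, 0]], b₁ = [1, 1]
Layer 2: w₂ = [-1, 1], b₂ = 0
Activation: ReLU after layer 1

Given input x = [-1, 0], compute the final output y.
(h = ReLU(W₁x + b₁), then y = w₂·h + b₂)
y = 0

Layer 1 pre-activation: z₁ = [-1, 0]
After ReLU: h = [0, 0]
Layer 2 output: y = -1×0 + 1×0 + 0 = 0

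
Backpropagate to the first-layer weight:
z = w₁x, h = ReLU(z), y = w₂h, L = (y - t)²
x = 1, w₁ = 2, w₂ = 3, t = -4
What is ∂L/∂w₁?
∂L/∂w₁ = 60

Forward pass:
z = w₁x = 2×1 = 2
h = ReLU(2) = 2
y = w₂h = 3×2 = 6

Backward pass:
∂L/∂y = 2(y - t) = 2(6 - -4) = 20
∂y/∂h = w₂ = 3
∂h/∂z = 1 (ReLU derivative)
∂z/∂w₁ = x = 1

∂L/∂w₁ = 20 × 3 × 1 × 1 = 60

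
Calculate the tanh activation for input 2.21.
0.9762

tanh(2.21) = (e^(2.21) - e^(-2.21))/(e^(2.21) + e^(-2.21)) = 0.9762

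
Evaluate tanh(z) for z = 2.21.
0.9762

tanh(2.21) = (e^(2.21) - e^(-2.21))/(e^(2.21) + e^(-2.21)) = 0.9762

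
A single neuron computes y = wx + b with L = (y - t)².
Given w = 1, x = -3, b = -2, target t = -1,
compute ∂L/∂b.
∂L/∂b = -8

y = wx + b = (1)(-3) + -2 = -5
∂L/∂y = 2(y - t) = 2(-5 - -1) = -8
∂y/∂b = 1
∂L/∂b = ∂L/∂y · ∂y/∂b = -8 × 1 = -8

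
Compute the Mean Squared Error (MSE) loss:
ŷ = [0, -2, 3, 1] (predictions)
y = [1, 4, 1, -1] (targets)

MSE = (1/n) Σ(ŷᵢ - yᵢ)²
MSE = 11.25

MSE = (1/4)((0-1)² + (-2-4)² + (3-1)² + (1--1)²) = (1/4)(1 + 36 + 4 + 4) = 11.25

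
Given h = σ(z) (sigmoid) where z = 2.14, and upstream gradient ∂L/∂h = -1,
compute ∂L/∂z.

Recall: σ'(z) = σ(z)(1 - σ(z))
∂L/∂z = -0.09419

σ(2.14) = 0.8947
σ'(2.14) = σ(2.14)(1 - σ(2.14)) = 0.8947 × 0.1053 = 0.09419
∂L/∂z = ∂L/∂h · σ'(z) = -1 × 0.09419 = -0.09419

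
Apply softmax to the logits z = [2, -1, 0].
p = [0.8438, 0.042, 0.1142]

exp(z) = [7.389, 0.3679, 1]
Sum = 8.757
p = [0.8438, 0.042, 0.1142]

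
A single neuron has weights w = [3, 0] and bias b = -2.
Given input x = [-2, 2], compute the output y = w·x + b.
y = -8

y = (3)(-2) + (0)(2) + -2 = -8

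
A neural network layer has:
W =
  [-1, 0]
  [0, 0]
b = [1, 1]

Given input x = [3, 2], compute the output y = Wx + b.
y = [-2, 1]

Wx = [-1×3 + 0×2, 0×3 + 0×2]
   = [-3, 0]
y = Wx + b = [-3 + 1, 0 + 1] = [-2, 1]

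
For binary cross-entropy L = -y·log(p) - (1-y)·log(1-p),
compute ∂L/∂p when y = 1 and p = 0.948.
∂L/∂p = -1.055

∂L/∂p = -y/p + (1-y)/(1-p) = -1/0.948 + 0 = -1.055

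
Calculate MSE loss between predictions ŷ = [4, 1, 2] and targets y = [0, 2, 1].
MSE = 6

MSE = (1/3)((4-0)² + (1-2)² + (2-1)²) = (1/3)(16 + 1 + 1) = 6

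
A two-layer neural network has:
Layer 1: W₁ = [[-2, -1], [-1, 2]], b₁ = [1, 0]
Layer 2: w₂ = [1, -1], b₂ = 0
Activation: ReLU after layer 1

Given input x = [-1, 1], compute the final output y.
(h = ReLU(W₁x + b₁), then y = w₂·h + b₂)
y = -1

Layer 1 pre-activation: z₁ = [2, 3]
After ReLU: h = [2, 3]
Layer 2 output: y = 1×2 + -1×3 + 0 = -1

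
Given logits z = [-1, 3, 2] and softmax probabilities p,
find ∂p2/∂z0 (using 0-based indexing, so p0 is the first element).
∂p2/∂z0 = -0.003507

p = softmax(z) = [0.01321, 0.7214, 0.2654]
p2 = 0.2654, p0 = 0.01321

∂p2/∂z0 = -p2 × p0 = -0.2654 × 0.01321 = -0.003507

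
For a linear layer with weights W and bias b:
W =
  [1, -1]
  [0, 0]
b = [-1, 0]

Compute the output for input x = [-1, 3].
y = [-5, 0]

Wx = [1×-1 + -1×3, 0×-1 + 0×3]
   = [-4, 0]
y = Wx + b = [-4 + -1, 0 + 0] = [-5, 0]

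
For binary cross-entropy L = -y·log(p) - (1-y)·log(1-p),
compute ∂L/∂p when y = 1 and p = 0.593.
∂L/∂p = -1.686

∂L/∂p = -y/p + (1-y)/(1-p) = -1/0.593 + 0 = -1.686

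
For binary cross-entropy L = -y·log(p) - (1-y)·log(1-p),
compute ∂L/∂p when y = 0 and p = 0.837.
∂L/∂p = 6.135

∂L/∂p = -y/p + (1-y)/(1-p) = 0 + 1/0.163 = 6.135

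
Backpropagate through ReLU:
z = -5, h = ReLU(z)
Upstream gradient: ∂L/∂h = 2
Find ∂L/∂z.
∂L/∂z = 0

h = ReLU(-5) = 0
Since z < 0: ∂h/∂z = 0
∂L/∂z = ∂L/∂h · ∂h/∂z = 2 × 0 = 0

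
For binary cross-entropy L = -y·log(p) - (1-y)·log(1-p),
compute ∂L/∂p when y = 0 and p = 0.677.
∂L/∂p = 3.096

∂L/∂p = -y/p + (1-y)/(1-p) = 0 + 1/0.323 = 3.096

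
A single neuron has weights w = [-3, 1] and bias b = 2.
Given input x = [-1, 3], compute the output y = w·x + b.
y = 8

y = (-3)(-1) + (1)(3) + 2 = 8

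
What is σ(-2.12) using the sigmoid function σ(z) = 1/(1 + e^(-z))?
0.1072

sigmoid(-2.12) = 1/(1 + e^(2.12)) = 1/(1 + 8.331) = 0.1072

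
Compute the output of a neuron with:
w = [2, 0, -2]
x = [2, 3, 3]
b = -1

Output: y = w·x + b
y = -3

y = (2)(2) + (0)(3) + (-2)(3) + -1 = -3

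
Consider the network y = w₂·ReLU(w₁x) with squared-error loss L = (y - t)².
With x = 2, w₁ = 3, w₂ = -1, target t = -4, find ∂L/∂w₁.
∂L/∂w₁ = 8

Forward pass:
z = w₁x = 3×2 = 6
h = ReLU(6) = 6
y = w₂h = -1×6 = -6

Backward pass:
∂L/∂y = 2(y - t) = 2(-6 - -4) = -4
∂y/∂h = w₂ = -1
∂h/∂z = 1 (ReLU derivative)
∂z/∂w₁ = x = 2

∂L/∂w₁ = -4 × -1 × 1 × 2 = 8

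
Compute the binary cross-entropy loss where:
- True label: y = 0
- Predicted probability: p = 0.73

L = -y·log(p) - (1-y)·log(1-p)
L = 1.309

L = -0·log(0.73) - 1·log(0.27) = -log(0.27) = 1.309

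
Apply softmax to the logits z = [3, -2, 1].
p = [0.8756, 0.0059, 0.1185]

exp(z) = [20.09, 0.1353, 2.718]
Sum = 22.94
p = [0.8756, 0.0059, 0.1185]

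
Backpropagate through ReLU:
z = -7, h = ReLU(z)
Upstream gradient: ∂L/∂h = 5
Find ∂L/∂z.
∂L/∂z = 0

h = ReLU(-7) = 0
Since z < 0: ∂h/∂z = 0
∂L/∂z = ∂L/∂h · ∂h/∂z = 5 × 0 = 0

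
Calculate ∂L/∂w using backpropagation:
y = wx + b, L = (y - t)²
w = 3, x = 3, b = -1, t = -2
∂L/∂w = 60

y = wx + b = (3)(3) + -1 = 8
∂L/∂y = 2(y - t) = 2(8 - -2) = 20
∂y/∂w = x = 3
∂L/∂w = ∂L/∂y · ∂y/∂w = 20 × 3 = 60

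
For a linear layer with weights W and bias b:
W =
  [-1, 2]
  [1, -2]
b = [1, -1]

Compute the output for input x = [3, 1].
y = [0, 0]

Wx = [-1×3 + 2×1, 1×3 + -2×1]
   = [-1, 1]
y = Wx + b = [-1 + 1, 1 + -1] = [0, 0]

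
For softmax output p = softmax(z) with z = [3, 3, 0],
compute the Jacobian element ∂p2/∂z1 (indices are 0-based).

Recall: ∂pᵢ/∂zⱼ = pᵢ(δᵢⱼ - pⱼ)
∂p2/∂z1 = -0.01185

p = softmax(z) = [0.4879, 0.4879, 0.02429]
p2 = 0.02429, p1 = 0.4879

∂p2/∂z1 = -p2 × p1 = -0.02429 × 0.4879 = -0.01185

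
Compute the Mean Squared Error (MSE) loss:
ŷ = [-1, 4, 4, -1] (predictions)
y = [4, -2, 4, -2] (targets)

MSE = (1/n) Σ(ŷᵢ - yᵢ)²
MSE = 15.5

MSE = (1/4)((-1-4)² + (4--2)² + (4-4)² + (-1--2)²) = (1/4)(25 + 36 + 0 + 1) = 15.5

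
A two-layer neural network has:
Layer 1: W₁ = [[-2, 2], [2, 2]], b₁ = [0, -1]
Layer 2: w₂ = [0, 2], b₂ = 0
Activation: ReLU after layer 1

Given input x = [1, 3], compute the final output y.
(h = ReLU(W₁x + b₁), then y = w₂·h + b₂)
y = 14

Layer 1 pre-activation: z₁ = [4, 7]
After ReLU: h = [4, 7]
Layer 2 output: y = 0×4 + 2×7 + 0 = 14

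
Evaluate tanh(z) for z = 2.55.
0.9879

tanh(2.55) = (e^(2.55) - e^(-2.55))/(e^(2.55) + e^(-2.55)) = 0.9879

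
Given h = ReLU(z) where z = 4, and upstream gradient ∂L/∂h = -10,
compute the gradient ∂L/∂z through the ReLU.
∂L/∂z = -10

h = ReLU(4) = 4
Since z > 0: ∂h/∂z = 1
∂L/∂z = ∂L/∂h · ∂h/∂z = -10 × 1 = -10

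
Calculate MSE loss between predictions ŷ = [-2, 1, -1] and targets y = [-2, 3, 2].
MSE = 4.333

MSE = (1/3)((-2--2)² + (1-3)² + (-1-2)²) = (1/3)(0 + 4 + 9) = 4.333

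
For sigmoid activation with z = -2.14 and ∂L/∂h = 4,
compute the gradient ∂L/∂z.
∂L/∂z = 0.3768

σ(-2.14) = 0.1053
σ'(-2.14) = σ(-2.14)(1 - σ(-2.14)) = 0.1053 × 0.8947 = 0.09419
∂L/∂z = ∂L/∂h · σ'(z) = 4 × 0.09419 = 0.3768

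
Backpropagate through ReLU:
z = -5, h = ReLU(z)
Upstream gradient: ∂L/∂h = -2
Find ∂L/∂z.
∂L/∂z = 0

h = ReLU(-5) = 0
Since z < 0: ∂h/∂z = 0
∂L/∂z = ∂L/∂h · ∂h/∂z = -2 × 0 = 0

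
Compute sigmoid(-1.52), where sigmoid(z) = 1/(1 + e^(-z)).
0.1795

sigmoid(-1.52) = 1/(1 + e^(1.52)) = 1/(1 + 4.572) = 0.1795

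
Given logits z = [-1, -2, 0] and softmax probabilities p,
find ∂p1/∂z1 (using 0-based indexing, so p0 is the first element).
∂p1/∂z1 = 0.08193

p = softmax(z) = [0.2447, 0.09003, 0.6652]
p1 = 0.09003

∂p1/∂z1 = p1(1 - p1) = 0.09003 × (1 - 0.09003) = 0.08193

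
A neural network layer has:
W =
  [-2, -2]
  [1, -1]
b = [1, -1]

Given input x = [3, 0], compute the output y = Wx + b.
y = [-5, 2]

Wx = [-2×3 + -2×0, 1×3 + -1×0]
   = [-6, 3]
y = Wx + b = [-6 + 1, 3 + -1] = [-5, 2]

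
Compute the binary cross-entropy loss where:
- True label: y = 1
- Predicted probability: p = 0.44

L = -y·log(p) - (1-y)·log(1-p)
L = 0.821

L = -1·log(0.44) - 0·log(0.56) = -log(0.44) = 0.821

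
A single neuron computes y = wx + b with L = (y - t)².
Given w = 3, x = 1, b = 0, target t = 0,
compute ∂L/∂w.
∂L/∂w = 6

y = wx + b = (3)(1) + 0 = 3
∂L/∂y = 2(y - t) = 2(3 - 0) = 6
∂y/∂w = x = 1
∂L/∂w = ∂L/∂y · ∂y/∂w = 6 × 1 = 6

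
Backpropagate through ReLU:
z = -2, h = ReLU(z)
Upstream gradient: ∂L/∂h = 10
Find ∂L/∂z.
∂L/∂z = 0

h = ReLU(-2) = 0
Since z < 0: ∂h/∂z = 0
∂L/∂z = ∂L/∂h · ∂h/∂z = 10 × 0 = 0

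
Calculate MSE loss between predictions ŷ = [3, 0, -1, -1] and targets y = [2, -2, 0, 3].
MSE = 5.5

MSE = (1/4)((3-2)² + (0--2)² + (-1-0)² + (-1-3)²) = (1/4)(1 + 4 + 1 + 16) = 5.5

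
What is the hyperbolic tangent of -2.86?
-0.9935

tanh(-2.86) = (e^(-2.86) - e^(2.86))/(e^(-2.86) + e^(2.86)) = -0.9935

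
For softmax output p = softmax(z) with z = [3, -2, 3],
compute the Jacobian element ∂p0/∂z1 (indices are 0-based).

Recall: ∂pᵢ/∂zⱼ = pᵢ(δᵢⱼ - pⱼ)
∂p0/∂z1 = -0.001673

p = softmax(z) = [0.4983, 0.003358, 0.4983]
p0 = 0.4983, p1 = 0.003358

∂p0/∂z1 = -p0 × p1 = -0.4983 × 0.003358 = -0.001673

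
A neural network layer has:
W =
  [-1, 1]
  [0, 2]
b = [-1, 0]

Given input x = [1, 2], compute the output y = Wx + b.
y = [0, 4]

Wx = [-1×1 + 1×2, 0×1 + 2×2]
   = [1, 4]
y = Wx + b = [1 + -1, 4 + 0] = [0, 4]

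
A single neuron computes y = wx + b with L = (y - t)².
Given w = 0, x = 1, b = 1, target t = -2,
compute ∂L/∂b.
∂L/∂b = 6

y = wx + b = (0)(1) + 1 = 1
∂L/∂y = 2(y - t) = 2(1 - -2) = 6
∂y/∂b = 1
∂L/∂b = ∂L/∂y · ∂y/∂b = 6 × 1 = 6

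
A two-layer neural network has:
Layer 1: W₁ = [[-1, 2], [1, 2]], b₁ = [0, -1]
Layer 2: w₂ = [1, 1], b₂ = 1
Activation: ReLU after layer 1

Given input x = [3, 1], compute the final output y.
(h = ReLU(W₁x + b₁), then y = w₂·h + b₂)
y = 5

Layer 1 pre-activation: z₁ = [-1, 4]
After ReLU: h = [0, 4]
Layer 2 output: y = 1×0 + 1×4 + 1 = 5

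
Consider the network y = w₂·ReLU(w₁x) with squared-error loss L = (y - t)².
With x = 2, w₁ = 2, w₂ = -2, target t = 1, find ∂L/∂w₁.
∂L/∂w₁ = 72

Forward pass:
z = w₁x = 2×2 = 4
h = ReLU(4) = 4
y = w₂h = -2×4 = -8

Backward pass:
∂L/∂y = 2(y - t) = 2(-8 - 1) = -18
∂y/∂h = w₂ = -2
∂h/∂z = 1 (ReLU derivative)
∂z/∂w₁ = x = 2

∂L/∂w₁ = -18 × -2 × 1 × 2 = 72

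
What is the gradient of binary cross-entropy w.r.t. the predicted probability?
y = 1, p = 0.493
∂L/∂p = -2.028

∂L/∂p = -y/p + (1-y)/(1-p) = -1/0.493 + 0 = -2.028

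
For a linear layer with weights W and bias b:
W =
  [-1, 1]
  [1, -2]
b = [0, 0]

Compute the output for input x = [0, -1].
y = [-1, 2]

Wx = [-1×0 + 1×-1, 1×0 + -2×-1]
   = [-1, 2]
y = Wx + b = [-1 + 0, 2 + 0] = [-1, 2]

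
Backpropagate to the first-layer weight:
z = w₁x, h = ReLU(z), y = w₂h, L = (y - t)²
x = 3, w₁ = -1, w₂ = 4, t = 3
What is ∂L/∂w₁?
∂L/∂w₁ = 0

Forward pass:
z = w₁x = -1×3 = -3
h = ReLU(-3) = 0
y = w₂h = 4×0 = 0

Backward pass:
∂L/∂y = 2(y - t) = 2(0 - 3) = -6
∂y/∂h = w₂ = 4
∂h/∂z = 0 (ReLU derivative)
∂z/∂w₁ = x = 3

∂L/∂w₁ = -6 × 4 × 0 × 3 = 0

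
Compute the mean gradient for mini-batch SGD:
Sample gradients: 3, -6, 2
Average gradient = -0.3333

Average = (1/3)(3 + -6 + 2) = -1/3 = -0.3333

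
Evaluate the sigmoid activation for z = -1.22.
0.2279

sigmoid(-1.22) = 1/(1 + e^(1.22)) = 1/(1 + 3.387) = 0.2279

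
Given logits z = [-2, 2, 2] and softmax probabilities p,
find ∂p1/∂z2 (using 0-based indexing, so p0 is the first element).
∂p1/∂z2 = -0.2455

p = softmax(z) = [0.009075, 0.4955, 0.4955]
p1 = 0.4955, p2 = 0.4955

∂p1/∂z2 = -p1 × p2 = -0.4955 × 0.4955 = -0.2455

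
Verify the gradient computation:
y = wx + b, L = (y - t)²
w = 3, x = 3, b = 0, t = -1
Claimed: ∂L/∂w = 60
Correct

y = (3)(3) + 0 = 9
∂L/∂y = 2(y - t) = 2(9 - -1) = 20
∂y/∂w = x = 3
∂L/∂w = 20 × 3 = 60

Claimed value: 60
Correct: The correct gradient is 60.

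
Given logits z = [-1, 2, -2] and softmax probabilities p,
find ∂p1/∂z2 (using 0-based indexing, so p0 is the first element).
∂p1/∂z2 = -0.01605

p = softmax(z) = [0.04661, 0.9362, 0.01715]
p1 = 0.9362, p2 = 0.01715

∂p1/∂z2 = -p1 × p2 = -0.9362 × 0.01715 = -0.01605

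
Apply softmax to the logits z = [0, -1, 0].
p = [0.4223, 0.1554, 0.4223]

exp(z) = [1, 0.3679, 1]
Sum = 2.368
p = [0.4223, 0.1554, 0.4223]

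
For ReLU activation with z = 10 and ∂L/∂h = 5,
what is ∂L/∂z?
∂L/∂z = 5

h = ReLU(10) = 10
Since z > 0: ∂h/∂z = 1
∂L/∂z = ∂L/∂h · ∂h/∂z = 5 × 1 = 5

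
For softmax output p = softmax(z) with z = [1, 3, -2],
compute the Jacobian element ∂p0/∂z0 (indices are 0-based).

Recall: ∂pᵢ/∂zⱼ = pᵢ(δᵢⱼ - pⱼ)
∂p0/∂z0 = 0.1045

p = softmax(z) = [0.1185, 0.8756, 0.0059]
p0 = 0.1185

∂p0/∂z0 = p0(1 - p0) = 0.1185 × (1 - 0.1185) = 0.1045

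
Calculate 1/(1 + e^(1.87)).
0.1335

sigmoid(-1.87) = 1/(1 + e^(1.87)) = 1/(1 + 6.488) = 0.1335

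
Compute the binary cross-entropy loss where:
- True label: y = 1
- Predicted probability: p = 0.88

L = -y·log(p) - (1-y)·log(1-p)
L = 0.1278

L = -1·log(0.88) - 0·log(0.12) = -log(0.88) = 0.1278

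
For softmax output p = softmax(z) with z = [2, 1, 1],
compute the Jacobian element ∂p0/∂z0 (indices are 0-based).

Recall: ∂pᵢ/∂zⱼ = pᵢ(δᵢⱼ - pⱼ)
∂p0/∂z0 = 0.2442

p = softmax(z) = [0.5761, 0.2119, 0.2119]
p0 = 0.5761

∂p0/∂z0 = p0(1 - p0) = 0.5761 × (1 - 0.5761) = 0.2442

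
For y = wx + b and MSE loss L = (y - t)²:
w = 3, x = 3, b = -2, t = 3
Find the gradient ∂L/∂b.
∂L/∂b = 8

y = wx + b = (3)(3) + -2 = 7
∂L/∂y = 2(y - t) = 2(7 - 3) = 8
∂y/∂b = 1
∂L/∂b = ∂L/∂y · ∂y/∂b = 8 × 1 = 8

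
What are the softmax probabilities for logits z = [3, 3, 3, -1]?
p = [0.3313, 0.3313, 0.3313, 0.0061]

exp(z) = [20.09, 20.09, 20.09, 0.3679]
Sum = 60.62
p = [0.3313, 0.3313, 0.3313, 0.0061]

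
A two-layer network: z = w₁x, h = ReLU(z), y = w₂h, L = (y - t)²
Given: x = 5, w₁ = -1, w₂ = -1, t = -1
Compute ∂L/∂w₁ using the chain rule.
∂L/∂w₁ = 0

Forward pass:
z = w₁x = -1×5 = -5
h = ReLU(-5) = 0
y = w₂h = -1×0 = 0

Backward pass:
∂L/∂y = 2(y - t) = 2(0 - -1) = 2
∂y/∂h = w₂ = -1
∂h/∂z = 0 (ReLU derivative)
∂z/∂w₁ = x = 5

∂L/∂w₁ = 2 × -1 × 0 × 5 = 0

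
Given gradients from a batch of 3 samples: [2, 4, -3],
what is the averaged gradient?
Average gradient = 1

Average = (1/3)(2 + 4 + -3) = 3/3 = 1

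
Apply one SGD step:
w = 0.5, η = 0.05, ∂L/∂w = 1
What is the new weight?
w_new = 0.45

w_new = w - η·∂L/∂w = 0.5 - 0.05×(1) = 0.5 - (0.05) = 0.45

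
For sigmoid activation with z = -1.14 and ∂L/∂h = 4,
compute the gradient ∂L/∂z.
∂L/∂z = 0.7344

σ(-1.14) = 0.2423
σ'(-1.14) = σ(-1.14)(1 - σ(-1.14)) = 0.2423 × 0.7577 = 0.1836
∂L/∂z = ∂L/∂h · σ'(z) = 4 × 0.1836 = 0.7344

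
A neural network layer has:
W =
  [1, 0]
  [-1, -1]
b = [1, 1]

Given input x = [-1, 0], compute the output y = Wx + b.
y = [0, 2]

Wx = [1×-1 + 0×0, -1×-1 + -1×0]
   = [-1, 1]
y = Wx + b = [-1 + 1, 1 + 1] = [0, 2]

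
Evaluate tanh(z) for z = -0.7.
-0.6044

tanh(-0.7) = (e^(-0.7) - e^(0.7))/(e^(-0.7) + e^(0.7)) = -0.6044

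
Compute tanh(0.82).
0.6751

tanh(0.82) = (e^(0.82) - e^(-0.82))/(e^(0.82) + e^(-0.82)) = 0.6751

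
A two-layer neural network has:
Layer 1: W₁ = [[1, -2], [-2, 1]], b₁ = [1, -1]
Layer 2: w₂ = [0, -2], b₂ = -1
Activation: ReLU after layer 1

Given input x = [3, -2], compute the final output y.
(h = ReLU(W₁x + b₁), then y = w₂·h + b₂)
y = -1

Layer 1 pre-activation: z₁ = [8, -9]
After ReLU: h = [8, 0]
Layer 2 output: y = 0×8 + -2×0 + -1 = -1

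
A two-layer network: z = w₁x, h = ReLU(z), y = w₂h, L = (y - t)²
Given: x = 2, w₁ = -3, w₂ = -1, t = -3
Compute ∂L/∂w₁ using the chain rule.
∂L/∂w₁ = 0

Forward pass:
z = w₁x = -3×2 = -6
h = ReLU(-6) = 0
y = w₂h = -1×0 = 0

Backward pass:
∂L/∂y = 2(y - t) = 2(0 - -3) = 6
∂y/∂h = w₂ = -1
∂h/∂z = 0 (ReLU derivative)
∂z/∂w₁ = x = 2

∂L/∂w₁ = 6 × -1 × 0 × 2 = 0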